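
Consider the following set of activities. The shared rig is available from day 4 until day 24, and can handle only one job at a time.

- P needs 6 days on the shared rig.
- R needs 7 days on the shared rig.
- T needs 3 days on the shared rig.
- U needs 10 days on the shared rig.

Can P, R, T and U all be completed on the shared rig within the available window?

The shared rig window is 24 − 4 = 20 days.
Running back to back, the jobs need 6 + 7 + 3 + 10 = 26 days on the shared rig.
Since 26 > 20, they cannot all fit.

No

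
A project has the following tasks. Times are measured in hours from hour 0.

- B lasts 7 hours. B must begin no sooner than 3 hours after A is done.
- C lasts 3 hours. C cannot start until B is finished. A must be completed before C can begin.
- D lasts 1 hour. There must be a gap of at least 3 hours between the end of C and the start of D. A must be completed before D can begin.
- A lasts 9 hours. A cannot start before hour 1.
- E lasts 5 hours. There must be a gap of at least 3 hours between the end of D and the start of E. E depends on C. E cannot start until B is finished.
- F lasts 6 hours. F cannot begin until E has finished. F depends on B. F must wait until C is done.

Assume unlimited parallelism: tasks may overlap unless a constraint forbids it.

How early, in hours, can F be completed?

41

A cannot begin until its own release at hour 1. It runs from hour 1 to 1 + 9 = hour 10.
After A (finishes hour 10, plus 3-hour gap → hour 13), B can start at hour 13 and finishes at hour 20.
C needs all of B (finishes hour 20); A (finishes hour 10). That puts its earliest start at hour 20; it finishes at 20 + 3 = hour 23.
D has to wait for C (finishes hour 23, plus 3-hour gap → hour 26); A (finishes hour 10). The latest of these is hour 26, so D runs hour 26 to 26 + 1 = hour 27.
E cannot start until D (finishes hour 27, plus 3-hour gap → hour 30); C (finishes hour 23); B (finishes hour 20). The controlling bound is hour 30, so E finishes at 30 + 5 = hour 35.
F cannot start until E (finishes hour 35); B (finishes hour 20); C (finishes hour 23). The controlling bound is hour 35, so F finishes at 35 + 6 = hour 41.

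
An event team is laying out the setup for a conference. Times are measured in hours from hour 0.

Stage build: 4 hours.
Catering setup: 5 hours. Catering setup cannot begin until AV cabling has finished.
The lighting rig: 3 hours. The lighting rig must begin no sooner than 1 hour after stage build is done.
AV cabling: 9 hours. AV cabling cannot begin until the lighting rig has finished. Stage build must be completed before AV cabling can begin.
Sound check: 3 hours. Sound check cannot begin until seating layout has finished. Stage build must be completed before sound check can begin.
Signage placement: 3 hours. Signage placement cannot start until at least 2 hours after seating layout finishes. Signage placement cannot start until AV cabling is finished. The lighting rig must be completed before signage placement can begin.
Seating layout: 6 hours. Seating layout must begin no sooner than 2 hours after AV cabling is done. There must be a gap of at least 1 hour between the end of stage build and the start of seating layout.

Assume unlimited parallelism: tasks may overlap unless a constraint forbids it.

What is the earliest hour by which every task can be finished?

Nothing blocks stage build, so it runs from hour 0 to hour 4.
After stage build (finishes hour 4, plus 1-hour gap → hour 5), the lighting rig can start at hour 5 and finishes at hour 8.
AV cabling needs all of the lighting rig (finishes hour 8); stage build (finishes hour 4). That puts its earliest start at hour 8; it finishes at 8 + 9 = hour 17.
After AV cabling (finishes hour 17), catering setup can start at hour 17 and finishes at hour 22.
Seating layout has to wait for AV cabling (finishes hour 17, plus 2-hour gap → hour 19); stage build (finishes hour 4, plus 1-hour gap → hour 5). The latest of these is hour 19, so seating layout runs hour 19 to 19 + 6 = hour 25.
Sound check has to wait for seating layout (finishes hour 25); stage build (finishes hour 4). The latest of these is hour 25, so sound check runs hour 25 to 25 + 3 = hour 28.
For signage placement: seating layout (finishes hour 25, plus 2-hour gap → hour 27); AV cabling (finishes hour 17); the lighting rig (finishes hour 8). Taking the maximum gives a start of hour 27, and it finishes at 27 + 3 = hour 30.
All tasks are finished once the last one completes. Finish times: Stage build at 4, The lighting rig at 8, AV cabling at 17, Seating layout at 25, Signage placement at 30, Catering setup at 22, Sound check at 28. The latest is hour 30.

30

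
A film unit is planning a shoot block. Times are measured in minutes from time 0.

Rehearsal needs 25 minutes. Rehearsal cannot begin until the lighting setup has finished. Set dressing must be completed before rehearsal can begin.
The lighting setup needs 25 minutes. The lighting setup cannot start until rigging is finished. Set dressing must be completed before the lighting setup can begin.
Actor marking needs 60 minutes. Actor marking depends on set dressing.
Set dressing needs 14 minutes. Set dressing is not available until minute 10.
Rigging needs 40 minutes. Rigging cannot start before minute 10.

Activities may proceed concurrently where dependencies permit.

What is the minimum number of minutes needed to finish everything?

100

Set dressing cannot begin until its own release at minute 10. It runs from minute 10 to 10 + 14 = minute 24.
After set dressing (finishes minute 24), actor marking can start at minute 24 and finishes at minute 84.
After its own release at minute 10, rigging can start at minute 10 and finishes at minute 50.
The lighting setup cannot start until rigging (finishes minute 50); set dressing (finishes minute 24). The controlling bound is minute 50, so the lighting setup finishes at 50 + 25 = minute 75.
Rehearsal needs all of the lighting setup (finishes minute 75); set dressing (finishes minute 24). That puts its earliest start at minute 75; it finishes at 75 + 25 = minute 100.
All tasks are finished once the last one completes. Finish times: Rigging at 50, Set dressing at 24, The lighting setup at 75, Actor marking at 84, Rehearsal at 100. The latest is minute 100.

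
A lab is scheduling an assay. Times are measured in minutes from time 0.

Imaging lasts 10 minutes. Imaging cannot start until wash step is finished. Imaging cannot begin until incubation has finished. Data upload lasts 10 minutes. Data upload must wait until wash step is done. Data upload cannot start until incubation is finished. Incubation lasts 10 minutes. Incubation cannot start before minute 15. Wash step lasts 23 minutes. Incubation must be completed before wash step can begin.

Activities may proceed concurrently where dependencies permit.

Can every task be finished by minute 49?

After its own release at minute 15, incubation can start at minute 15 and finishes at minute 25.
After incubation (finishes minute 25), wash step can start at minute 25 and finishes at minute 48.
Data upload has to wait for wash step (finishes minute 48); incubation (finishes minute 25). The latest of these is minute 48, so data upload runs minute 48 to 48 + 10 = minute 58.
For imaging: wash step (finishes minute 48); incubation (finishes minute 25). Taking the maximum gives a start of minute 48, and it finishes at 48 + 10 = minute 58.
The earliest everything can be done is minute 58, which is after the deadline of 49, so it is not possible.

No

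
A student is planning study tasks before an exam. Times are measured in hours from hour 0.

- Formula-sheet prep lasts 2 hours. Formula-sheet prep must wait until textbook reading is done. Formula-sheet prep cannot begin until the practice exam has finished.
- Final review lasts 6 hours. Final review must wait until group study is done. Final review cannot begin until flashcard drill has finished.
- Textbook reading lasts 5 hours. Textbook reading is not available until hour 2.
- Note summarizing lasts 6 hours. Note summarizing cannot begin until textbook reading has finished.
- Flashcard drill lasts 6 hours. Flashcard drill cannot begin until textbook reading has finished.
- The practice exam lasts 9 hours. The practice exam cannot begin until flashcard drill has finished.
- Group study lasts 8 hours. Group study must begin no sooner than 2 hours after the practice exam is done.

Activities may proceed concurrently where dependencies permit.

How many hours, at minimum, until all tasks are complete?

After its own release at hour 2, textbook reading can start at hour 2 and finishes at hour 7.
Note summarizing cannot begin until textbook reading (finishes hour 7). It runs from hour 7 to 7 + 6 = hour 13.
Flashcard drill waits on textbook reading (finishes hour 7), so it starts at hour 7 and finishes at 7 + 6 = hour 13.
The practice exam waits on flashcard drill (finishes hour 13), so it starts at hour 13 and finishes at 13 + 9 = hour 22.
Formula-sheet prep needs all of textbook reading (finishes hour 7); the practice exam (finishes hour 22). That puts its earliest start at hour 22; it finishes at 22 + 2 = hour 24.
Group study waits on the practice exam (finishes hour 22, plus 2-hour gap → hour 24), so it starts at hour 24 and finishes at 24 + 8 = hour 32.
Final review has to wait for group study (finishes hour 32); flashcard drill (finishes hour 13). The latest of these is hour 32, so final review runs hour 32 to 32 + 6 = hour 38.
All tasks are finished once the last one completes. Finish times: Textbook reading at 7, Flashcard drill at 13, The practice exam at 22, Group study at 32, Note summarizing at 13, Formula-sheet prep at 24, Final review at 38. The latest is hour 38.

38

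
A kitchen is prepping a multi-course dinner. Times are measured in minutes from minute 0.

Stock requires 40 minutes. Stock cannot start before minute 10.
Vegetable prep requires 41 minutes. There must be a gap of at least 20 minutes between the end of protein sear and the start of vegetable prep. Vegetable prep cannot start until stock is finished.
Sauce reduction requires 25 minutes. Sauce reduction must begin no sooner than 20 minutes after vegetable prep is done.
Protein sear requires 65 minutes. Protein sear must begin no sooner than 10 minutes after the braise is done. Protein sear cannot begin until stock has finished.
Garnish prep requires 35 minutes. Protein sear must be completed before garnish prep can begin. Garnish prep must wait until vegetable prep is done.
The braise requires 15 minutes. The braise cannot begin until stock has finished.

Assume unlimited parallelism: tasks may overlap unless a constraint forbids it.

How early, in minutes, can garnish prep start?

Stock waits on its own release at minute 10, so it starts at minute 10 and finishes at 10 + 40 = minute 50.
The braise cannot begin until stock (finishes minute 50). It runs from minute 50 to 50 + 15 = minute 65.
For protein sear: the braise (finishes minute 65, plus 10-minute gap → minute 75); stock (finishes minute 50). Taking the maximum gives a start of minute 75, and it finishes at 75 + 65 = minute 140.
For vegetable prep: protein sear (finishes minute 140, plus 20-minute gap → minute 160); stock (finishes minute 50). Taking the maximum gives a start of minute 160, and it finishes at 160 + 41 = minute 201.
Garnish prep waits on protein sear (finishes minute 140); vegetable prep (finishes minute 201). The latest of these is minute 201, which is the earliest garnish prep can start.

201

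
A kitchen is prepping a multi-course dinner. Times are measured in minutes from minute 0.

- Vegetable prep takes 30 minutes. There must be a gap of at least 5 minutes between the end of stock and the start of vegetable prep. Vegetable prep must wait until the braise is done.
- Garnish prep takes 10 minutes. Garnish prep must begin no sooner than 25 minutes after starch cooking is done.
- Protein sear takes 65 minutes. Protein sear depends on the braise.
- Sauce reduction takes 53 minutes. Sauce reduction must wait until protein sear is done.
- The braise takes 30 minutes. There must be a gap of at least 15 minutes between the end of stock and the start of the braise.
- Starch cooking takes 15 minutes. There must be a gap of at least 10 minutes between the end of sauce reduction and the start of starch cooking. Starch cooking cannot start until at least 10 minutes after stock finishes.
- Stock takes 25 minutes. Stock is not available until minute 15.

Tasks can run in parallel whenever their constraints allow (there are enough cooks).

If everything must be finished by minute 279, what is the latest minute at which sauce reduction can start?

166

To finish by minute 279, garnish prep (duration 10) must start no later than minute 269.
Starch cooking has to be done before garnish prep (must start by minute 269, minus 25-minute gap → minute 244). That means finishing by minute 244, i.e. starting by 244 − 15 = minute 229.
Sauce reduction feeds into starch cooking (must start by minute 229, minus 10-minute gap → minute 219); so sauce reduction must finish by minute 219 and therefore start by minute 166.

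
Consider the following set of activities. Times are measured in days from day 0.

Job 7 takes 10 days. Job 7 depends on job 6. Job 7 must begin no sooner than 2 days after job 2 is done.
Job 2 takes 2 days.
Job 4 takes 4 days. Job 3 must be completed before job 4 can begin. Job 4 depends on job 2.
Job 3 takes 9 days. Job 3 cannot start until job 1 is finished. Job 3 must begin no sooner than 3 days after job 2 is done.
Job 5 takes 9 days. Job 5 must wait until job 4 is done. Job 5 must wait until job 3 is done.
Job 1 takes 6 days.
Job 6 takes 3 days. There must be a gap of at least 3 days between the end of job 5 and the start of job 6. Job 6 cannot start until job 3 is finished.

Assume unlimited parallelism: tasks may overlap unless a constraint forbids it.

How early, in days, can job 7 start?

34

Job 2 can start immediately at day 0; it finishes at day 2.
Job 1 has no prerequisites, so it starts at day 0 and finishes at day 6.
Job 3 needs all of job 1 (finishes day 6); job 2 (finishes day 2, plus 3-day gap → day 5). That puts its earliest start at day 6; it finishes at 6 + 9 = day 15.
Job 4 has to wait for job 3 (finishes day 15); job 2 (finishes day 2). The latest of these is day 15, so job 4 runs day 15 to 15 + 4 = day 19.
Job 5 needs all of job 4 (finishes day 19); job 3 (finishes day 15). That puts its earliest start at day 19; it finishes at 19 + 9 = day 28.
Job 6 has to wait for job 5 (finishes day 28, plus 3-day gap → day 31); job 3 (finishes day 15). The latest of these is day 31, so job 6 runs day 31 to 31 + 3 = day 34.
Job 7 waits on job 6 (finishes day 34); job 2 (finishes day 2, plus 2-day gap → day 4). The latest of these is day 34, which is the earliest job 7 can start.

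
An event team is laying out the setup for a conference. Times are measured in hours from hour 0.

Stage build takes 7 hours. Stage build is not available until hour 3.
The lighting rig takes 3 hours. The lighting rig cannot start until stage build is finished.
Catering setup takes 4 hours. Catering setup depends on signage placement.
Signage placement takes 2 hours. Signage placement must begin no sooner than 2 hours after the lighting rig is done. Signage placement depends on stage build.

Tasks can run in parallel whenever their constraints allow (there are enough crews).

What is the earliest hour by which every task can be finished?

Stage build waits on its own release at hour 3, so it starts at hour 3 and finishes at 3 + 7 = hour 10.
The lighting rig cannot begin until stage build (finishes hour 10). It runs from hour 10 to 10 + 3 = hour 13.
Signage placement needs all of the lighting rig (finishes hour 13, plus 2-hour gap → hour 15); stage build (finishes hour 10). That puts its earliest start at hour 15; it finishes at 15 + 2 = hour 17.
Catering setup waits on signage placement (finishes hour 17), so it starts at hour 17 and finishes at 17 + 4 = hour 21.
All tasks are finished once the last one completes. Finish times: Stage build at 10, The lighting rig at 13, Signage placement at 17, Catering setup at 21. The latest is hour 21.

21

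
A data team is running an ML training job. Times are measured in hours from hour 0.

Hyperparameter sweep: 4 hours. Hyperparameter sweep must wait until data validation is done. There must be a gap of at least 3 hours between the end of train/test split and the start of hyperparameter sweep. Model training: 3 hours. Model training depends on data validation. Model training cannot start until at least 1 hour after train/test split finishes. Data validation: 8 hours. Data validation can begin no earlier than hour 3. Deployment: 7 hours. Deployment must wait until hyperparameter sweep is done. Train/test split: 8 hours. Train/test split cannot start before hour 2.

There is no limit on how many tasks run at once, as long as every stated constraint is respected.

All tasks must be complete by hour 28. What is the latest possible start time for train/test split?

6

To finish by hour 28, deployment (duration 7) must start no later than hour 21.
Hyperparameter sweep has to be done before deployment (must start by hour 21). That means finishing by hour 21, i.e. starting by 21 − 4 = hour 17.
Model training must finish by hour 28; it takes 3 hours, so it must start by 28 − 3 = hour 25.
Train/test split must finish in time for hyperparameter sweep (must start by hour 17, minus 3-hour gap → hour 14); model training (must start by hour 25, minus 1-hour gap → hour 24). The tightest is hour 14, so train/test split must start by 14 − 8 = hour 6.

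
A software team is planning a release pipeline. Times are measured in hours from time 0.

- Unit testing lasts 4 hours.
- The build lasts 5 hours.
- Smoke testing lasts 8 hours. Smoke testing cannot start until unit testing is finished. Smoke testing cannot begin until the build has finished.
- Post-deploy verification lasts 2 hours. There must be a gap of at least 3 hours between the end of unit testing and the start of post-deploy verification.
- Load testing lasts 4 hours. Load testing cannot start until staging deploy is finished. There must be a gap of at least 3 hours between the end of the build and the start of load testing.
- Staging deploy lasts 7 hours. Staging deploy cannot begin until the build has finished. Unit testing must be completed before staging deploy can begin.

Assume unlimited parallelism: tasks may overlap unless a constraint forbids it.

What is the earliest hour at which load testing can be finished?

Unit testing can start immediately at hour 0; it finishes at hour 4.
The build has no prerequisites, so it starts at hour 0 and finishes at hour 5.
For staging deploy: the build (finishes hour 5); unit testing (finishes hour 4). Taking the maximum gives a start of hour 5, and it finishes at 5 + 7 = hour 12.
Load testing has to wait for staging deploy (finishes hour 12); the build (finishes hour 5, plus 3-hour gap → hour 8). The latest of these is hour 12, so load testing runs hour 12 to 12 + 4 = hour 16.

16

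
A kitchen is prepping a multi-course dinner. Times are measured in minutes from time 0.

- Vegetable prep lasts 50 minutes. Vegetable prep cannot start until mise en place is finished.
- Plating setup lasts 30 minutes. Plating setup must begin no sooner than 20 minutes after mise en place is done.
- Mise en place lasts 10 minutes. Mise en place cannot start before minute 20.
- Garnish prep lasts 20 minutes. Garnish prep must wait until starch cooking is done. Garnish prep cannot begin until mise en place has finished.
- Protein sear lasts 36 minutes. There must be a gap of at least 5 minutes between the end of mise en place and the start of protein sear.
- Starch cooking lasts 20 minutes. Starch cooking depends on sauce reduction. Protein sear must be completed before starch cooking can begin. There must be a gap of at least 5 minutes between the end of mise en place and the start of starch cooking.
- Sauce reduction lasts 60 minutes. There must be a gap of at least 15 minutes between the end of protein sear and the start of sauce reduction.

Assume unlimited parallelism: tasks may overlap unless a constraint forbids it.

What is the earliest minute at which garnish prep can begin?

After its own release at minute 20, mise en place can start at minute 20 and finishes at minute 30.
Protein sear cannot begin until mise en place (finishes minute 30, plus 5-minute gap → minute 35). It runs from minute 35 to 35 + 36 = minute 71.
Sauce reduction cannot begin until protein sear (finishes minute 71, plus 15-minute gap → minute 86). It runs from minute 86 to 86 + 60 = minute 146.
Starch cooking has to wait for sauce reduction (finishes minute 146); protein sear (finishes minute 71); mise en place (finishes minute 30, plus 5-minute gap → minute 35). The latest of these is minute 146, so starch cooking runs minute 146 to 146 + 20 = minute 166.
Garnish prep waits on starch cooking (finishes minute 166); mise en place (finishes minute 30). The latest of these is minute 166, which is the earliest garnish prep can start.

166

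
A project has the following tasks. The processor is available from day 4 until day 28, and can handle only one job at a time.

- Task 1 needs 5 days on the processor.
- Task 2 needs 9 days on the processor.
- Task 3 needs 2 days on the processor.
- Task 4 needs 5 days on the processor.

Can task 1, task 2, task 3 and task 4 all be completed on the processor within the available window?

Yes

The processor window is 28 − 4 = 24 days.
Running back to back, the jobs need 5 + 9 + 2 + 5 = 21 days on the processor.
Since 21 ≤ 24, they fit within the window.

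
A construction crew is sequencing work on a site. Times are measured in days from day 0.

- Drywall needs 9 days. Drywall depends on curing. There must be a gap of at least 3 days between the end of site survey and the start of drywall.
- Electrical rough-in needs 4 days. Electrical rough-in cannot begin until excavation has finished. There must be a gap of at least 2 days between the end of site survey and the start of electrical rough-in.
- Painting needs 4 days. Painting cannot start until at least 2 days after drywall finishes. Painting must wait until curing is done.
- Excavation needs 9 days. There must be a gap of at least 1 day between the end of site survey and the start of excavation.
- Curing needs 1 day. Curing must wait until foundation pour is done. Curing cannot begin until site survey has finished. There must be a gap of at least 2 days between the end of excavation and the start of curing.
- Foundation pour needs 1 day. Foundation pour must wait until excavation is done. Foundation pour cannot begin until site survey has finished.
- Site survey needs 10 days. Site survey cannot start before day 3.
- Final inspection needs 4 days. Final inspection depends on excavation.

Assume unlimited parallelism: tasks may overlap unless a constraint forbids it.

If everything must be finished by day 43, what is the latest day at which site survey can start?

Painting must finish by day 43; it takes 4 days, so it must start by 43 − 4 = day 39.
Drywall feeds into painting (must start by day 39, minus 2-day gap → day 37); so drywall must finish by day 37 and therefore start by day 28.
For curing: drywall (must start by day 28); painting (must start by day 39). The most restrictive is day 28; with a 1-day duration, curing must start by day 27.
Since curing (must start by day 27) depends on it, foundation pour must finish by day 27. Backing off its 1-day duration gives a latest start of day 26.
Electrical rough-in must finish by day 43; it takes 4 days, so it must start by 43 − 4 = day 39.
To finish by day 43, final inspection (duration 4) must start no later than day 39.
Excavation has several dependents: foundation pour (must start by day 26); curing (must start by day 27, minus 2-day gap → day 25); electrical rough-in (must start by day 39); final inspection (must start by day 39). The earliest of those limits is day 25, so excavation must start by 25 − 9 = day 16.
For site survey: excavation (must start by day 16, minus 1-day gap → day 15); foundation pour (must start by day 26); curing (must start by day 27); electrical rough-in (must start by day 39, minus 2-day gap → day 37); drywall (must start by day 28, minus 3-day gap → day 25). The most restrictive is day 15; with a 10-day duration, site survey must start by day 5.

5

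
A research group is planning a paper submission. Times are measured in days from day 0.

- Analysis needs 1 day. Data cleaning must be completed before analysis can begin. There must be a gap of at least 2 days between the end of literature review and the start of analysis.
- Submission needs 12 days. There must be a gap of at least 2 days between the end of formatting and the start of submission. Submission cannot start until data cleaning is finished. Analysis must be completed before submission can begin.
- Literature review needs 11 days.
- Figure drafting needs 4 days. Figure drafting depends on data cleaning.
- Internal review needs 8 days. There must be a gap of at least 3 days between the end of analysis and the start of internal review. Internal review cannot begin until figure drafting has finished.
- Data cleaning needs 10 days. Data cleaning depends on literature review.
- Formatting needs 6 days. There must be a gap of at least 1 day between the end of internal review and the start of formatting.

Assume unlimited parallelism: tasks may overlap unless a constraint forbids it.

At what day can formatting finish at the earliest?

40

Nothing blocks literature review, so it runs from day 0 to day 11.
Data cleaning cannot begin until literature review (finishes day 11). It runs from day 11 to 11 + 10 = day 21.
After data cleaning (finishes day 21), figure drafting can start at day 21 and finishes at day 25.
Analysis needs all of data cleaning (finishes day 21); literature review (finishes day 11, plus 2-day gap → day 13). That puts its earliest start at day 21; it finishes at 21 + 1 = day 22.
Internal review has to wait for analysis (finishes day 22, plus 3-day gap → day 25); figure drafting (finishes day 25). The latest of these is day 25, so internal review runs day 25 to 25 + 8 = day 33.
Formatting waits on internal review (finishes day 33, plus 1-day gap → day 34), so it starts at day 34 and finishes at 34 + 6 = day 40.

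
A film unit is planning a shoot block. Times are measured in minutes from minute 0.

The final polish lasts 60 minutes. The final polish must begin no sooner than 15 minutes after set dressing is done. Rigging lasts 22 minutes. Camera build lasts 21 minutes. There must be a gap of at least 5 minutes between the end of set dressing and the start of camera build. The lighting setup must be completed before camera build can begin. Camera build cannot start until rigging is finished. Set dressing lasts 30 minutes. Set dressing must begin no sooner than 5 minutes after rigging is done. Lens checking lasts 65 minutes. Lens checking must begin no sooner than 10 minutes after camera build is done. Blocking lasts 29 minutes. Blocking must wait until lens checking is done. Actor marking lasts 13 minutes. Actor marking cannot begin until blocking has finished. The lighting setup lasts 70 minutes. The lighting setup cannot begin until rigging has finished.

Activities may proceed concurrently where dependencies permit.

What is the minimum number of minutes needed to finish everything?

230

Rigging can start immediately at minute 0; it finishes at minute 22.
The lighting setup cannot begin until rigging (finishes minute 22). It runs from minute 22 to 22 + 70 = minute 92.
Set dressing cannot begin until rigging (finishes minute 22, plus 5-minute gap → minute 27). It runs from minute 27 to 27 + 30 = minute 57.
After set dressing (finishes minute 57, plus 15-minute gap → minute 72), the final polish can start at minute 72 and finishes at minute 132.
Camera build has to wait for set dressing (finishes minute 57, plus 5-minute gap → minute 62); the lighting setup (finishes minute 92); rigging (finishes minute 22). The latest of these is minute 92, so camera build runs minute 92 to 92 + 21 = minute 113.
Lens checking waits on camera build (finishes minute 113, plus 10-minute gap → minute 123), so it starts at minute 123 and finishes at 123 + 65 = minute 188.
After lens checking (finishes minute 188), blocking can start at minute 188 and finishes at minute 217.
Actor marking cannot begin until blocking (finishes minute 217). It runs from minute 217 to 217 + 13 = minute 230.
All tasks are finished once the last one completes. Finish times: Rigging at 22, Set dressing at 57, The lighting setup at 92, Camera build at 113, Lens checking at 188, Blocking at 217, Actor marking at 230, The final polish at 132. The latest is minute 230.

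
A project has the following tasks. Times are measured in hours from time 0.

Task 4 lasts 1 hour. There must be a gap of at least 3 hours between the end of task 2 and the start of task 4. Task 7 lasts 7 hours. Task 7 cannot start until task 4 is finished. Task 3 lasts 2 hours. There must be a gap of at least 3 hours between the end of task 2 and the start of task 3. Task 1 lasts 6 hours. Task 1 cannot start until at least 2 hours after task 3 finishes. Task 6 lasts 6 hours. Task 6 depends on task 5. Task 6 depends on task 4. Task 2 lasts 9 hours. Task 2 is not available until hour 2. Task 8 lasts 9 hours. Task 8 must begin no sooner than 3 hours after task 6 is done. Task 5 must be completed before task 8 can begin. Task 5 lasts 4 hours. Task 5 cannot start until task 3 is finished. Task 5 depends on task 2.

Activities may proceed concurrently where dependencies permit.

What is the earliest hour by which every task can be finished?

After its own release at hour 2, task 2 can start at hour 2 and finishes at hour 11.
After task 2 (finishes hour 11, plus 3-hour gap → hour 14), task 4 can start at hour 14 and finishes at hour 15.
Task 7 cannot begin until task 4 (finishes hour 15). It runs from hour 15 to 15 + 7 = hour 22.
After task 2 (finishes hour 11, plus 3-hour gap → hour 14), task 3 can start at hour 14 and finishes at hour 16.
Task 5 has to wait for task 3 (finishes hour 16); task 2 (finishes hour 11). The latest of these is hour 16, so task 5 runs hour 16 to 16 + 4 = hour 20.
Task 6 cannot start until task 5 (finishes hour 20); task 4 (finishes hour 15). The controlling bound is hour 20, so task 6 finishes at 20 + 6 = hour 26.
Task 8 needs all of task 6 (finishes hour 26, plus 3-hour gap → hour 29); task 5 (finishes hour 20). That puts its earliest start at hour 29; it finishes at 29 + 9 = hour 38.
After task 3 (finishes hour 16, plus 2-hour gap → hour 18), task 1 can start at hour 18 and finishes at hour 24.
All tasks are finished once the last one completes. Finish times: Task 1 at 24, Task 2 at 11, Task 3 at 16, Task 4 at 15, Task 5 at 20, Task 6 at 26, Task 7 at 22, Task 8 at 38. The latest is hour 38.

38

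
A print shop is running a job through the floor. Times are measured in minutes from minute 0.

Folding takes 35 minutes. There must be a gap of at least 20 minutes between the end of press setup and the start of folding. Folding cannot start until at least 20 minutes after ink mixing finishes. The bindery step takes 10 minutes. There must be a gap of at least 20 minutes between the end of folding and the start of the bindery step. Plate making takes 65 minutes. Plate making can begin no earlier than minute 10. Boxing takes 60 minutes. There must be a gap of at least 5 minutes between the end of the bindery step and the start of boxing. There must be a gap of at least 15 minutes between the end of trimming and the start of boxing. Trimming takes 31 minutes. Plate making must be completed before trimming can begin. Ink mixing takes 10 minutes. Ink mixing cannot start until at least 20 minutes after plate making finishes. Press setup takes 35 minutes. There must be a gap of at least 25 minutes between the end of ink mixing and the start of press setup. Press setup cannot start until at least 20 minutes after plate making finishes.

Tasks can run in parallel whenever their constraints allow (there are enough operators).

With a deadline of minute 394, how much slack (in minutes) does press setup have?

79

Plate making waits on its own release at minute 10, so it starts at minute 10 and finishes at 10 + 65 = minute 75.
Ink mixing waits on plate making (finishes minute 75, plus 20-minute gap → minute 95), so it starts at minute 95 and finishes at 95 + 10 = minute 105.
Press setup cannot start until ink mixing (finishes minute 105, plus 25-minute gap → minute 130); plate making (finishes minute 75, plus 20-minute gap → minute 95). The controlling bound is minute 130, so press setup finishes at 130 + 35 = minute 165.

Working backward from the deadline:
Boxing must finish by minute 394; it takes 60 minutes, so it must start by 394 − 60 = minute 334.
The bindery step must finish before boxing (must start by minute 334, minus 5-minute gap → minute 329). With a 10-minute duration, the bindery step must start by 329 − 10 = minute 319.
Since the bindery step (must start by minute 319, minus 20-minute gap → minute 299) depends on it, folding must finish by minute 299. Backing off its 35-minute duration gives a latest start of minute 264.
Since folding (must start by minute 264, minus 20-minute gap → minute 244) depends on it, press setup must finish by minute 244. Backing off its 35-minute duration gives a latest start of minute 209.
So press setup can start as early as minute 130 and as late as minute 209, giving 209 − 130 = 79 minutes of slack.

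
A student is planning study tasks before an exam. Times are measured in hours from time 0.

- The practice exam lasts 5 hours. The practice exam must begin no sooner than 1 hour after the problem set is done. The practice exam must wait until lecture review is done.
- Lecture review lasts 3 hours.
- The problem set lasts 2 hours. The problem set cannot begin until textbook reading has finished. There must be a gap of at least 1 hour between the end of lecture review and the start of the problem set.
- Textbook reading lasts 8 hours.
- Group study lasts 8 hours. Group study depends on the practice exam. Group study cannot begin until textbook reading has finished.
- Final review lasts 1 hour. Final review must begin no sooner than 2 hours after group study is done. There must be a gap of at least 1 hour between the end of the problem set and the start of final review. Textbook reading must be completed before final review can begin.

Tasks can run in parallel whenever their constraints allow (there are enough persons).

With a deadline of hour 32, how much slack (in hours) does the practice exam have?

5

Nothing blocks lecture review, so it runs from hour 0 to hour 3.
Textbook reading can start immediately at hour 0; it finishes at hour 8.
The problem set has to wait for textbook reading (finishes hour 8); lecture review (finishes hour 3, plus 1-hour gap → hour 4). The latest of these is hour 8, so the problem set runs hour 8 to 8 + 2 = hour 10.
The practice exam has to wait for the problem set (finishes hour 10, plus 1-hour gap → hour 11); lecture review (finishes hour 3). The latest of these is hour 11, so the practice exam runs hour 11 to 11 + 5 = hour 16.

Working backward from the deadline:
To finish by hour 32, final review (duration 1) must start no later than hour 31.
Since final review (must start by hour 31, minus 2-hour gap → hour 29) depends on it, group study must finish by hour 29. Backing off its 8-hour duration gives a latest start of hour 21.
The practice exam must finish before group study (must start by hour 21). With a 5-hour duration, the practice exam must start by 21 − 5 = hour 16.
So the practice exam can start as early as hour 11 and as late as hour 16, giving 16 − 11 = 5 hours of slack.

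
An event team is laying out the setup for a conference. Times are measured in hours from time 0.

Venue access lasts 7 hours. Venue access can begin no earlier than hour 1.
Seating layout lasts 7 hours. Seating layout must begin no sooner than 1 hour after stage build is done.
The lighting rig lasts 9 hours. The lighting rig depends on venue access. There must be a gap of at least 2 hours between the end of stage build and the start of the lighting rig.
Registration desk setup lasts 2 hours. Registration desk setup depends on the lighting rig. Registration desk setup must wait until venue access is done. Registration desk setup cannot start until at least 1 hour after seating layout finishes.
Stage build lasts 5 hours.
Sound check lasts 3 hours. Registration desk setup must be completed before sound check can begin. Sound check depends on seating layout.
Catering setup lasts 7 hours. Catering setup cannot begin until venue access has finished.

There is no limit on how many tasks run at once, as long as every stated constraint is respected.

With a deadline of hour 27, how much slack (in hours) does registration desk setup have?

Nothing blocks stage build, so it runs from hour 0 to hour 5.
Seating layout cannot begin until stage build (finishes hour 5, plus 1-hour gap → hour 6). It runs from hour 6 to 6 + 7 = hour 13.
After its own release at hour 1, venue access can start at hour 1 and finishes at hour 8.
The lighting rig has to wait for venue access (finishes hour 8); stage build (finishes hour 5, plus 2-hour gap → hour 7). The latest of these is hour 8, so the lighting rig runs hour 8 to 8 + 9 = hour 17.
Registration desk setup cannot start until the lighting rig (finishes hour 17); venue access (finishes hour 8); seating layout (finishes hour 13, plus 1-hour gap → hour 14). The controlling bound is hour 17, so registration desk setup finishes at 17 + 2 = hour 19.

Working backward from the deadline:
Sound check has no dependents, so it just needs to finish by hour 27. Starting by 27 − 3 = hour 24 achieves that.
Registration desk setup feeds into sound check (must start by hour 24); so registration desk setup must finish by hour 24 and therefore start by hour 22.
So registration desk setup can start as early as hour 17 and as late as hour 22, giving 22 − 17 = 5 hours of slack.

5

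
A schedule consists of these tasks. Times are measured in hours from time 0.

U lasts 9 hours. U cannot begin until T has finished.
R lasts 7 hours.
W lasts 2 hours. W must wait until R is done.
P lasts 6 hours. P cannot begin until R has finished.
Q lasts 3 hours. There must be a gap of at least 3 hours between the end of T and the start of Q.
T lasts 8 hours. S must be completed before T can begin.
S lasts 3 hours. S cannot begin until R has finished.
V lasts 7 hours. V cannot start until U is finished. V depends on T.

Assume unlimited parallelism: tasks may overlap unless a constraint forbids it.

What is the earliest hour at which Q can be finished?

Nothing blocks R, so it runs from hour 0 to hour 7.
S waits on R (finishes hour 7), so it starts at hour 7 and finishes at 7 + 3 = hour 10.
T waits on S (finishes hour 10), so it starts at hour 10 and finishes at 10 + 8 = hour 18.
Q waits on T (finishes hour 18, plus 3-hour gap → hour 21), so it starts at hour 21 and finishes at 21 + 3 = hour 24.

24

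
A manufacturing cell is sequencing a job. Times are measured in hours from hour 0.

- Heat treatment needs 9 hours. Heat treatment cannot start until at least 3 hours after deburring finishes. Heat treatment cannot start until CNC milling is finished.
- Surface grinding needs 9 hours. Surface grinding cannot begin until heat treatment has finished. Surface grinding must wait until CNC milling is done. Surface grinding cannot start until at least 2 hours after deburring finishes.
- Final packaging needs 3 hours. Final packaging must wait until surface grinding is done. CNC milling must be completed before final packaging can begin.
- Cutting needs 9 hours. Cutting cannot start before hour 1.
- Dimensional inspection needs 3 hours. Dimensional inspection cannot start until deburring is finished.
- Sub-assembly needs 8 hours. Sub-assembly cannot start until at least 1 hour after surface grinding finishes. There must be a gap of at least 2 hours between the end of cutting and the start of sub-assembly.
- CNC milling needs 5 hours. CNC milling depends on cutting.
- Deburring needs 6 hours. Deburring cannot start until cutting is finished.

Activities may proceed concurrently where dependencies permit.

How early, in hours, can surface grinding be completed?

37

After its own release at hour 1, cutting can start at hour 1 and finishes at hour 10.
CNC milling cannot begin until cutting (finishes hour 10). It runs from hour 10 to 10 + 5 = hour 15.
Deburring waits on cutting (finishes hour 10), so it starts at hour 10 and finishes at 10 + 6 = hour 16.
Heat treatment needs all of deburring (finishes hour 16, plus 3-hour gap → hour 19); CNC milling (finishes hour 15). That puts its earliest start at hour 19; it finishes at 19 + 9 = hour 28.
Surface grinding cannot start until heat treatment (finishes hour 28); CNC milling (finishes hour 15); deburring (finishes hour 16, plus 2-hour gap → hour 18). The controlling bound is hour 28, so surface grinding finishes at 28 + 9 = hour 37.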